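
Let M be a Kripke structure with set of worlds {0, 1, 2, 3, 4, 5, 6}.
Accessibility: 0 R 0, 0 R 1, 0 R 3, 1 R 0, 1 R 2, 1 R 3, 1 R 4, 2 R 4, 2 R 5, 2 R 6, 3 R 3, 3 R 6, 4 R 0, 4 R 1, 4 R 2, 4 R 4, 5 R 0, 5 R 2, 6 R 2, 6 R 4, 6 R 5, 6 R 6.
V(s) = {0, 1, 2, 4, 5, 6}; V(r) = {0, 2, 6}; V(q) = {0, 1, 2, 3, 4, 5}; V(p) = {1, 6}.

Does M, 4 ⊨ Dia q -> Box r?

At 4: Dia q is true, Box r is false, so Dia q -> Box r is false.
  At 4: Dia q requires q at some successor in {0, 1, 2, 4}.
    q holds at 0, so Dia q is true at 4.
  At 4: Box r requires r at every successor {0, 1, 2, 4}.
    r fails at 1, so Box r is false at 4.

No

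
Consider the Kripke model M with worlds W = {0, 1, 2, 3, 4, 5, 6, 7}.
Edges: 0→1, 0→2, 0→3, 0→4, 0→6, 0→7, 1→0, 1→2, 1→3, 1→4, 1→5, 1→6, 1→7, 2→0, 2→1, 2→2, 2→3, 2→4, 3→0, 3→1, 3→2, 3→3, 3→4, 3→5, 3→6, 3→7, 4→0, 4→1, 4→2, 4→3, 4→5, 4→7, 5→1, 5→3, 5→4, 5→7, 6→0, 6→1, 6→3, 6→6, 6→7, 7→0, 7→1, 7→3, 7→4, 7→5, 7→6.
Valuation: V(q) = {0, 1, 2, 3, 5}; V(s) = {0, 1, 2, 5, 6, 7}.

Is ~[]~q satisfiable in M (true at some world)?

Let φ = ~[]~q. Evaluate φ at each world:
  0 (successors {1, 2, 3, 4, 6, 7}): φ is true.
  1 (successors {0, 2, 3, 4, 5, 6, 7}): φ is true.
  2 (successors {0, 1, 2, 3, 4}): φ is true.
  3 (successors {0, 1, 2, 3, 4, 5, 6, 7}): φ is true.
  4 (successors {0, 1, 2, 3, 5, 7}): φ is true.
  5 (successors {1, 3, 4, 7}): φ is true.
  6 (successors {0, 1, 3, 6, 7}): φ is true.
  7 (successors {0, 1, 3, 4, 5, 6}): φ is true.
Detail at 0 (witness):
  At 0: []~q is false, so ~[]~q is true.
    At 0: []~q requires ~q at every successor {1, 2, 3, 4, 6, 7}.
      ~q fails at 1, so []~q is false at 0.

Yes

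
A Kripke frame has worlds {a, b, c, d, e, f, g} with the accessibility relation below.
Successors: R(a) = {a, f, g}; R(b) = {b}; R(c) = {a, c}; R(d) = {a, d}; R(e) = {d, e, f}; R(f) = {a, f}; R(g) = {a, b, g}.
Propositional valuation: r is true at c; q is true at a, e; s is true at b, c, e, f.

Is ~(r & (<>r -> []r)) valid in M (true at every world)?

Let φ = ~(r & (<>r -> []r)). Evaluate φ at each world:
  a (successors {a, f, g}): φ is true.
  b (successors {b}): φ is true.
  c (successors {a, c}): φ is true.
  d (successors {a, d}): φ is true.
  e (successors {d, e, f}): φ is true.
  f (successors {a, f}): φ is true.
  g (successors {a, b, g}): φ is true.
For instance, at d:
  At d: r & (<>r -> []r) is false, so ~(r & (<>r -> []r)) is true.
    At d: r is false, <>r -> []r is true, so r & (<>r -> []r) is false.
      At d: <>r is false, []r is false, so <>r -> []r is true.

Yes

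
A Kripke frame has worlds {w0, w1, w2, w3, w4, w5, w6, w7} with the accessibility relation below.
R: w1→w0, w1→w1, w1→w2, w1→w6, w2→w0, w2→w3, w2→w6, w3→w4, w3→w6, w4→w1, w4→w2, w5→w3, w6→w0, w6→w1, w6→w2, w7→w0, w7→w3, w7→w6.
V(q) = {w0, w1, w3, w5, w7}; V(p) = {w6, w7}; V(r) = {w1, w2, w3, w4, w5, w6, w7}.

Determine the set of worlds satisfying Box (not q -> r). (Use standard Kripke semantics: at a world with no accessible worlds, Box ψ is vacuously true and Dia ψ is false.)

Let φ = Box (not q -> r). Evaluate φ at each world:
  w0 (successors ∅): φ is true.
  w1 (successors {w0, w1, w2, w6}): φ is true.
  w2 (successors {w0, w3, w6}): φ is true.
  w3 (successors {w4, w6}): φ is true.
  w4 (successors {w1, w2}): φ is true.
  w5 (successors {w3}): φ is true.
  w6 (successors {w0, w1, w2}): φ is true.
  w7 (successors {w0, w3, w6}): φ is true.
For instance, at w5:
  At w5: Box (not q -> r) requires not q -> r at every successor {w3}.
    At w3: not q -> r is true.
  So Box (not q -> r) is true at w5.
Satisfying worlds: {w0, w1, w2, w3, w4, w5, w6, w7}

w0, w1, w2, w3, w4, w5, w6, w7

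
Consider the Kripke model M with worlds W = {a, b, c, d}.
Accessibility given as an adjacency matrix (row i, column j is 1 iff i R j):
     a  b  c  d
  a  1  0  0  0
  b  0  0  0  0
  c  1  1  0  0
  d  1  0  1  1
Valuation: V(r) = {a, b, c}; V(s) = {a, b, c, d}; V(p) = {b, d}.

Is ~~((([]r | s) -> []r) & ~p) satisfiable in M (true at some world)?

Let φ = ~~((([]r | s) -> []r) & ~p). Evaluate φ at each world:
  a (successors {a}): φ is true.
  b (successors ∅): φ is false.
  c (successors {a, b}): φ is true.
  d (successors {a, c, d}): φ is false.
Detail at a (witness):
  At a: ~((([]r | s) -> []r) & ~p) is false, so ~~((([]r | s) -> []r) & ~p) is true.
    At a: (([]r | s) -> []r) & ~p is true, so ~((([]r | s) -> []r) & ~p) is false.
      At a: ([]r | s) -> []r is true, ~p is true, so (([]r | s) -> []r) & ~p is true.

Yes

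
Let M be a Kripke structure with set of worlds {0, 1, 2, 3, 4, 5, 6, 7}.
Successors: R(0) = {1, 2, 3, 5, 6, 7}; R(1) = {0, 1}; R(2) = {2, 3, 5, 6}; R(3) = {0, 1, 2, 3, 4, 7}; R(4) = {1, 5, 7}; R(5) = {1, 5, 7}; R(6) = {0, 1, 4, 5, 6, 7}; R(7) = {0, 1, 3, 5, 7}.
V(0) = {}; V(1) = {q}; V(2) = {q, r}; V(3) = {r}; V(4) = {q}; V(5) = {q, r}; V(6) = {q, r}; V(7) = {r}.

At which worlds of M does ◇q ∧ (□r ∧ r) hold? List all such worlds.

Recall that □ψ holds at a world iff ψ holds at every accessible world, and ◇ψ holds iff ψ holds at some accessible world.
Let φ = ◇q ∧ (□r ∧ r). Evaluate φ at each world:
  0 (successors {1, 2, 3, 5, 6, 7}): φ is false.
  1 (successors {0, 1}): φ is false.
  2 (successors {2, 3, 5, 6}): φ is true.
  3 (successors {0, 1, 2, 3, 4, 7}): φ is false.
  4 (successors {1, 5, 7}): φ is false.
  5 (successors {1, 5, 7}): φ is false.
  6 (successors {0, 1, 4, 5, 6, 7}): φ is false.
  7 (successors {0, 1, 3, 5, 7}): φ is false.
For instance, at 6:
  At 6: ◇q is true, □r ∧ r is false, so ◇q ∧ (□r ∧ r) is false.
    At 6: ◇q requires q at some successor in {0, 1, 4, 5, 6, 7}.
      q holds at 1, so ◇q is true at 6.
    At 6: □r is false, r is true, so □r ∧ r is false.
      At 6: □r requires r at every successor {0, 1, 4, 5, 6, 7}.
        r fails at 0, so □r is false at 6.
Satisfying worlds: {2}

2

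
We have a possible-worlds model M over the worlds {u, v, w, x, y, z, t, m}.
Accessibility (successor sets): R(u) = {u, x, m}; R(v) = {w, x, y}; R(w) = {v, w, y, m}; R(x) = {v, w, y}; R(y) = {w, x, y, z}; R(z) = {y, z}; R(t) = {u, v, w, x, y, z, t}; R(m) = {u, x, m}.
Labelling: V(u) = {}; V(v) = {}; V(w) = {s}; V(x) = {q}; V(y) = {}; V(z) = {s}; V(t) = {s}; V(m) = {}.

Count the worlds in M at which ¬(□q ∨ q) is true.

Let φ = ¬(□q ∨ q). Evaluate φ at each world:
  u (successors {u, x, m}): φ is true.
  v (successors {w, x, y}): φ is true.
  w (successors {v, w, y, m}): φ is true.
  x (successors {v, w, y}): φ is false.
  y (successors {w, x, y, z}): φ is true.
  z (successors {y, z}): φ is true.
  t (successors {u, v, w, x, y, z, t}): φ is true.
  m (successors {u, x, m}): φ is true.
For instance, at v:
  At v: □q ∨ q is false, so ¬(□q ∨ q) is true.
    At v: □q is false, q is false, so □q ∨ q is false.
      At v: □q requires q at every successor {w, x, y}.
        q fails at w, so □q is false at v.
Satisfying worlds: {u, v, w, y, z, t, m}

7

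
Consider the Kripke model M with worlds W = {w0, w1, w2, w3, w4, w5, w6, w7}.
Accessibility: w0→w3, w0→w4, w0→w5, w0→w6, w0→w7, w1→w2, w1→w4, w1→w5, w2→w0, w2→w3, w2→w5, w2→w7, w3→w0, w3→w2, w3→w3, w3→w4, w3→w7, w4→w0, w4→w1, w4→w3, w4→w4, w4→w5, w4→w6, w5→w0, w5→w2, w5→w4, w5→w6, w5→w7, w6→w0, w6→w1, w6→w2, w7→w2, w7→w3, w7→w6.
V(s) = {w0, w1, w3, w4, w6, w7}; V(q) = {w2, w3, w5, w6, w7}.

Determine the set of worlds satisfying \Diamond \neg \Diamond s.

none

Let φ = \Diamond \neg \Diamond s. Evaluate φ at each world:
  w0 (successors {w3, w4, w5, w6, w7}): φ is false.
  w1 (successors {w2, w4, w5}): φ is false.
  w2 (successors {w0, w3, w5, w7}): φ is false.
  w3 (successors {w0, w2, w3, w4, w7}): φ is false.
  w4 (successors {w0, w1, w3, w4, w5, w6}): φ is false.
  w5 (successors {w0, w2, w4, w6, w7}): φ is false.
  w6 (successors {w0, w1, w2}): φ is false.
  w7 (successors {w2, w3, w6}): φ is false.
For instance, at w6:
  At w6: \Diamond \neg \Diamond s requires \neg \Diamond s at some successor in {w0, w1, w2}.
    At w0: \neg \Diamond s is false.
    At w1: \neg \Diamond s is false.
    At w2: \neg \Diamond s is false.
  So \Diamond \neg \Diamond s is false at w6.
Satisfying worlds: none.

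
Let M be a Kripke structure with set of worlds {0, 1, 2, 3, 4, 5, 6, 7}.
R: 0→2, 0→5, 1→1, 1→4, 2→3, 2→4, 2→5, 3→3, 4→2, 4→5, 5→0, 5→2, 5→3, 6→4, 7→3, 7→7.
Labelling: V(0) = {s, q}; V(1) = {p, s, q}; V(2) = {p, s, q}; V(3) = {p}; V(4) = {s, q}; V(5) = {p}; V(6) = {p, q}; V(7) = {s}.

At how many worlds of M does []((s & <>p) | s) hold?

2

Let φ = []((s & <>p) | s). Evaluate φ at each world:
  0 (successors {2, 5}): φ is false.
  1 (successors {1, 4}): φ is true.
  2 (successors {3, 4, 5}): φ is false.
  3 (successors {3}): φ is false.
  4 (successors {2, 5}): φ is false.
  5 (successors {0, 2, 3}): φ is false.
  6 (successors {4}): φ is true.
  7 (successors {3, 7}): φ is false.
For instance, at 6:
  At 6: []((s & <>p) | s) requires (s & <>p) | s at every successor {4}.
      At 4: s & <>p is true, s is true, so (s & <>p) | s is true.
  So []((s & <>p) | s) is true at 6.
Satisfying worlds: {1, 6}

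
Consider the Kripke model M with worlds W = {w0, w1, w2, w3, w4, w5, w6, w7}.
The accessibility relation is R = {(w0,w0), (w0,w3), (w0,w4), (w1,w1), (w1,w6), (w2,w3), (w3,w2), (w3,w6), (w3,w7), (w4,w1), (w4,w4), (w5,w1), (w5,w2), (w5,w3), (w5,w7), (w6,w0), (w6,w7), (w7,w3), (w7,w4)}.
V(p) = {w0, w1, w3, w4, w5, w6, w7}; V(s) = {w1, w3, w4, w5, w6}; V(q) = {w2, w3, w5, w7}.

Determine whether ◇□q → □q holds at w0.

At w0: ◇□q is false, □q is false, so ◇□q → □q is true.
  At w0: ◇□q requires □q at some successor in {w0, w3, w4}.
    At w0: □q is false.
    At w3: □q is false.
    At w4: □q is false.
  So ◇□q is false at w0.
  At w0: □q requires q at every successor {w0, w3, w4}.
    q fails at w0, so □q is false at w0.

Yes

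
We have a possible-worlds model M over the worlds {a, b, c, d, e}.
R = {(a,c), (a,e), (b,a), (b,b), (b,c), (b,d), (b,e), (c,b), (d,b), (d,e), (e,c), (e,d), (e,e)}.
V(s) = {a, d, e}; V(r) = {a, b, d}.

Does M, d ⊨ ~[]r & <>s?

At d: ~[]r is true, <>s is true, so ~[]r & <>s is true.
  At d: []r is false, so ~[]r is true.
    At d: []r requires r at every successor {b, e}.
      r fails at e, so []r is false at d.
  At d: <>s requires s at some successor in {b, e}.
    s holds at e, so <>s is true at d.

Yes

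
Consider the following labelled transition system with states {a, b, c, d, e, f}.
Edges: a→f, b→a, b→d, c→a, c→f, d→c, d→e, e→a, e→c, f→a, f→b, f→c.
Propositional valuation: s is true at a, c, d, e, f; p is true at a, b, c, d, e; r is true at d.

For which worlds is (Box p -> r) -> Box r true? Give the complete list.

b, e, f

Let φ = (Box p -> r) -> Box r. Evaluate φ at each world:
  a (successors {f}): φ is false.
  b (successors {a, d}): φ is true.
  c (successors {a, f}): φ is false.
  d (successors {c, e}): φ is false.
  e (successors {a, c}): φ is true.
  f (successors {a, b, c}): φ is true.
For instance, at d:
  At d: Box p -> r is true, Box r is false, so (Box p -> r) -> Box r is false.
    At d: Box p is true, r is true, so Box p -> r is true.
      At d: Box p requires p at every successor {c, e}.
        At c: p is true.
        At e: p is true.
      So Box p is true at d.
    At d: Box r requires r at every successor {c, e}.
      r fails at c, so Box r is false at d.
Satisfying worlds: {b, e, f}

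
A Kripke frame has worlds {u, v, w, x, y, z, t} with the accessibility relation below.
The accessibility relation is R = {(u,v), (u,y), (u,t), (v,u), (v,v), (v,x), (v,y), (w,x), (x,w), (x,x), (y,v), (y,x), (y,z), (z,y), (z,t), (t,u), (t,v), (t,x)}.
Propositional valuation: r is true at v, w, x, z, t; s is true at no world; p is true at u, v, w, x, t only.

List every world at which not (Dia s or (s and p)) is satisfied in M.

u, v, w, x, y, z, t

Let φ = not (Dia s or (s and p)). Evaluate φ at each world:
  u (successors {v, y, t}): φ is true.
  v (successors {u, v, x, y}): φ is true.
  w (successors {x}): φ is true.
  x (successors {w, x}): φ is true.
  y (successors {v, x, z}): φ is true.
  z (successors {y, t}): φ is true.
  t (successors {u, v, x}): φ is true.
For instance, at y:
  At y: Dia s or (s and p) is false, so not (Dia s or (s and p)) is true.
    At y: Dia s is false, s and p is false, so Dia s or (s and p) is false.
      At y: Dia s requires s at some successor in {v, x, z}.
        At v: s is false.
        At x: s is false.
        At z: s is false.
      So Dia s is false at y.
Satisfying worlds: {u, v, w, x, y, z, t}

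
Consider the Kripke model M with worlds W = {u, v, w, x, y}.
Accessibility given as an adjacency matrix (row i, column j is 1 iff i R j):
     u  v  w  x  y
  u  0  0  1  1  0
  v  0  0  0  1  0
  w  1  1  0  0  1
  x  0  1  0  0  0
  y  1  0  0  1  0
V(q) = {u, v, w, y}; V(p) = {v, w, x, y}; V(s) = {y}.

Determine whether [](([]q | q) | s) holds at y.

Yes

At y: [](([]q | q) | s) requires ([]q | q) | s at every successor {u, x}.
    At u: []q | q is true, s is false, so ([]q | q) | s is true.
      At u: []q is false, q is true, so []q | q is true.
    At x: []q | q is true, s is false, so ([]q | q) | s is true.
      At x: []q is true, q is false, so []q | q is true.
So [](([]q | q) | s) is true at y.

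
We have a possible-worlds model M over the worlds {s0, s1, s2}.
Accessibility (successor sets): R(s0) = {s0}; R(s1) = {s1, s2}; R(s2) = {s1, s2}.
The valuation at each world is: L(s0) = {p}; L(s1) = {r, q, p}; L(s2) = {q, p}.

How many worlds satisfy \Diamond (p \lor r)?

Recall that \Diamond ψ holds at a world iff ψ holds at some accessible world.
Let φ = \Diamond (p \lor r). Evaluate φ at each world:
  s0 (successors {s0}): φ is true.
  s1 (successors {s1, s2}): φ is true.
  s2 (successors {s1, s2}): φ is true.
For instance, at s0:
  At s0: \Diamond (p \lor r) requires p \lor r at some successor in {s0}.
    p \lor r holds at s0, so \Diamond (p \lor r) is true at s0.
Satisfying worlds: {s0, s1, s2}

3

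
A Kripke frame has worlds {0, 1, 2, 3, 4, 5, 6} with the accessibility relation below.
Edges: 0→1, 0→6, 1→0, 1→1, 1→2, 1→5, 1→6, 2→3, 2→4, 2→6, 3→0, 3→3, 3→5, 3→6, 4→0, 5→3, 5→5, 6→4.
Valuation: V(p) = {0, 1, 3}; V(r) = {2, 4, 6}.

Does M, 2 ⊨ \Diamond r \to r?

Yes

At 2: \Diamond r is true, r is true, so \Diamond r \to r is true.
  At 2: \Diamond r requires r at some successor in {3, 4, 6}.
    r holds at 4, so \Diamond r is true at 2.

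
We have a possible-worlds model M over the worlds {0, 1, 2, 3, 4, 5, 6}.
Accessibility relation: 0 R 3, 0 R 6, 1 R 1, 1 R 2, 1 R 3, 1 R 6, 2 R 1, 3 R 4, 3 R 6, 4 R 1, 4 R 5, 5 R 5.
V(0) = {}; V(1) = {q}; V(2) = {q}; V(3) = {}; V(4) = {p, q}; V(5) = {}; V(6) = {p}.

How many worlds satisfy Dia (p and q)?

Recall that Dia ψ holds at a world iff ψ holds at some accessible world.
Let φ = Dia (p and q). Evaluate φ at each world:
  0 (successors {3, 6}): φ is false.
  1 (successors {1, 2, 3, 6}): φ is false.
  2 (successors {1}): φ is false.
  3 (successors {4, 6}): φ is true.
  4 (successors {1, 5}): φ is false.
  5 (successors {5}): φ is false.
  6 (successors ∅): φ is false.
For instance, at 1:
  At 1: Dia (p and q) requires p and q at some successor in {1, 2, 3, 6}.
    At 1: p and q is false.
    At 2: p and q is false.
    At 3: p and q is false.
    At 6: p and q is false.
  So Dia (p and q) is false at 1.
Satisfying worlds: {3}

1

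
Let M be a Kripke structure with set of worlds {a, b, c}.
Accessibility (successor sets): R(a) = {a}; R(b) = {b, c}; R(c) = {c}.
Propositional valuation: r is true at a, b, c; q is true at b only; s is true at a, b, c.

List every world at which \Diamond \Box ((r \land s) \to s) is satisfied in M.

a, b, c

Let φ = \Diamond \Box ((r \land s) \to s). Evaluate φ at each world:
  a (successors {a}): φ is true.
  b (successors {b, c}): φ is true.
  c (successors {c}): φ is true.
For instance, at b:
  At b: \Diamond \Box ((r \land s) \to s) requires \Box ((r \land s) \to s) at some successor in {b, c}.
    \Box ((r \land s) \to s) holds at b, so \Diamond \Box ((r \land s) \to s) is true at b.
      At b: \Box ((r \land s) \to s) requires (r \land s) \to s at every successor {b, c}.
        At b: (r \land s) \to s is true.
        At c: (r \land s) \to s is true.
      So \Box ((r \land s) \to s) is true at b.
Satisfying worlds: {a, b, c}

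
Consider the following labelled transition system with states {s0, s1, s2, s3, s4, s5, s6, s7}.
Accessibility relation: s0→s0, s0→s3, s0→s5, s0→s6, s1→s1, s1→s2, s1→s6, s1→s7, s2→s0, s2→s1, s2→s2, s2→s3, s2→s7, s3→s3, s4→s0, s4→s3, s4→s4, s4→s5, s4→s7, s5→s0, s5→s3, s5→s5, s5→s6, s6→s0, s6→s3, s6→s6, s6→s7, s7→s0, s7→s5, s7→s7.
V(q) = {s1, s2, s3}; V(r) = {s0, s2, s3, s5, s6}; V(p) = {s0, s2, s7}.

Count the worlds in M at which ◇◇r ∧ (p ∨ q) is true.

Let φ = ◇◇r ∧ (p ∨ q). Evaluate φ at each world:
  s0 (successors {s0, s3, s5, s6}): φ is true.
  s1 (successors {s1, s2, s6, s7}): φ is true.
  s2 (successors {s0, s1, s2, s3, s7}): φ is true.
  s3 (successors {s3}): φ is true.
  s4 (successors {s0, s3, s4, s5, s7}): φ is false.
  s5 (successors {s0, s3, s5, s6}): φ is false.
  s6 (successors {s0, s3, s6, s7}): φ is false.
  s7 (successors {s0, s5, s7}): φ is true.
For instance, at s6:
  At s6: ◇◇r is true, p ∨ q is false, so ◇◇r ∧ (p ∨ q) is false.
    At s6: ◇◇r requires ◇r at some successor in {s0, s3, s6, s7}.
      ◇r holds at s0, so ◇◇r is true at s6.
Satisfying worlds: {s0, s1, s2, s3, s7}

5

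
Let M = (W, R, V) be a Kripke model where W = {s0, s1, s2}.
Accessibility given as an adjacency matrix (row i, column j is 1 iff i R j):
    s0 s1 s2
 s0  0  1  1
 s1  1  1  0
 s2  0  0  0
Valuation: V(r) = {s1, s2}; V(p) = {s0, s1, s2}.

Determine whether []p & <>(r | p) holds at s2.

At s2: []p is true, <>(r | p) is false, so []p & <>(r | p) is false.
  At s2: no accessible worlds, so []p holds vacuously.
  At s2: no accessible worlds, so <>(r | p) is false.

No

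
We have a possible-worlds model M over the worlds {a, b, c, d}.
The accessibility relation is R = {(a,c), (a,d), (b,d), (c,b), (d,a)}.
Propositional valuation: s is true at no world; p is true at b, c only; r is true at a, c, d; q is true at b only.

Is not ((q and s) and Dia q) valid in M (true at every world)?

Yes

Let φ = not ((q and s) and Dia q). Evaluate φ at each world:
  a (successors {c, d}): φ is true.
  b (successors {d}): φ is true.
  c (successors {b}): φ is true.
  d (successors {a}): φ is true.
For instance, at c:
  At c: (q and s) and Dia q is false, so not ((q and s) and Dia q) is true.
    At c: q and s is false, Dia q is true, so (q and s) and Dia q is false.
      At c: Dia q requires q at some successor in {b}.
        q holds at b, so Dia q is true at c.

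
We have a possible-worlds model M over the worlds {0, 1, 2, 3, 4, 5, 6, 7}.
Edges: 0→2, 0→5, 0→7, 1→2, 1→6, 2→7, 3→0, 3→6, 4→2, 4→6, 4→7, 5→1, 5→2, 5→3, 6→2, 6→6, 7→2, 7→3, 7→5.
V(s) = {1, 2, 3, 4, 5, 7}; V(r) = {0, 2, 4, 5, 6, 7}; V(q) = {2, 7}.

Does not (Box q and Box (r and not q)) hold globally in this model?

Recall that Box ψ holds at a world iff ψ holds at every accessible world, and Dia ψ holds iff ψ holds at some accessible world.
Let φ = not (Box q and Box (r and not q)). Evaluate φ at each world:
  0 (successors {2, 5, 7}): φ is true.
  1 (successors {2, 6}): φ is true.
  2 (successors {7}): φ is true.
  3 (successors {0, 6}): φ is true.
  4 (successors {2, 6, 7}): φ is true.
  5 (successors {1, 2, 3}): φ is true.
  6 (successors {2, 6}): φ is true.
  7 (successors {2, 3, 5}): φ is true.
For instance, at 3:
  At 3: Box q and Box (r and not q) is false, so not (Box q and Box (r and not q)) is true.
    At 3: Box q is false, Box (r and not q) is true, so Box q and Box (r and not q) is false.
      At 3: Box q requires q at every successor {0, 6}.
        q fails at 0, so Box q is false at 3.
      At 3: Box (r and not q) requires r and not q at every successor {0, 6}.
        At 0: r and not q is true.
        At 6: r and not q is true.
      So Box (r and not q) is true at 3.

Yes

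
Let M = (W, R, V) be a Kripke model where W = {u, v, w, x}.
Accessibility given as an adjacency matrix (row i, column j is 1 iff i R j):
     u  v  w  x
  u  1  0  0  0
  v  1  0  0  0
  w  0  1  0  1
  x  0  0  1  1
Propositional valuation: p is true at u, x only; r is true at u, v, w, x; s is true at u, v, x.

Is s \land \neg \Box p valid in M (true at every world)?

Let φ = s \land \neg \Box p. Evaluate φ at each world:
  u (successors {u}): φ is false.
  v (successors {u}): φ is false.
  w (successors {v, x}): φ is false.
  x (successors {w, x}): φ is true.
Detail at u (counterexample):
  At u: s is true, \neg \Box p is false, so s \land \neg \Box p is false.
    At u: \Box p is true, so \neg \Box p is false.
      At u: \Box p requires p at every successor {u}.
        At u: p is true.
      So \Box p is true at u.

No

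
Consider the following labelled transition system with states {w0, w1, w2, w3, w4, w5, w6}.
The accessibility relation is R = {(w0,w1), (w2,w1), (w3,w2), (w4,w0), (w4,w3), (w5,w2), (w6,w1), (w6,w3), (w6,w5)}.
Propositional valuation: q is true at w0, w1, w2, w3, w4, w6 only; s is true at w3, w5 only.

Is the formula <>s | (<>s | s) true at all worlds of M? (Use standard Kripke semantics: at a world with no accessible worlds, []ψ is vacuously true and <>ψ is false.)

Let φ = <>s | (<>s | s). Evaluate φ at each world:
  w0 (successors {w1}): φ is false.
  w1 (successors ∅): φ is false.
  w2 (successors {w1}): φ is false.
  w3 (successors {w2}): φ is true.
  w4 (successors {w0, w3}): φ is true.
  w5 (successors {w2}): φ is true.
  w6 (successors {w1, w3, w5}): φ is true.
Detail at w0 (counterexample):
  At w0: <>s is false, <>s | s is false, so <>s | (<>s | s) is false.
    At w0: <>s requires s at some successor in {w1}.
      At w1: s is false.
    So <>s is false at w0.
    At w0: <>s is false, s is false, so <>s | s is false.
      At w0: <>s requires s at some successor in {w1}.
        At w1: s is false.
      So <>s is false at w0.

No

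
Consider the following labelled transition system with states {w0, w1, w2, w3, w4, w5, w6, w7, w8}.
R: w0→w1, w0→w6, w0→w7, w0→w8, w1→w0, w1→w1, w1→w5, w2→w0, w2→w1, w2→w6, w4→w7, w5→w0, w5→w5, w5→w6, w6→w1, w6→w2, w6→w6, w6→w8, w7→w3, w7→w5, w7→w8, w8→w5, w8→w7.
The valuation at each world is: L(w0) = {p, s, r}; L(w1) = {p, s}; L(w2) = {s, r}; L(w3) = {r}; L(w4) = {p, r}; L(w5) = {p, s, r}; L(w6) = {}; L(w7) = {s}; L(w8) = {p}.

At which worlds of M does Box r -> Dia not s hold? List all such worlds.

Let φ = Box r -> Dia not s. Evaluate φ at each world:
  w0 (successors {w1, w6, w7, w8}): φ is true.
  w1 (successors {w0, w1, w5}): φ is true.
  w2 (successors {w0, w1, w6}): φ is true.
  w3 (successors ∅): φ is false.
  w4 (successors {w7}): φ is true.
  w5 (successors {w0, w5, w6}): φ is true.
  w6 (successors {w1, w2, w6, w8}): φ is true.
  w7 (successors {w3, w5, w8}): φ is true.
  w8 (successors {w5, w7}): φ is true.
For instance, at w6:
  At w6: Box r is false, Dia not s is true, so Box r -> Dia not s is true.
    At w6: Box r requires r at every successor {w1, w2, w6, w8}.
      r fails at w1, so Box r is false at w6.
    At w6: Dia not s requires not s at some successor in {w1, w2, w6, w8}.
      not s holds at w6, so Dia not s is true at w6.
Satisfying worlds: {w0, w1, w2, w4, w5, w6, w7, w8}

w0, w1, w2, w4, w5, w6, w7, w8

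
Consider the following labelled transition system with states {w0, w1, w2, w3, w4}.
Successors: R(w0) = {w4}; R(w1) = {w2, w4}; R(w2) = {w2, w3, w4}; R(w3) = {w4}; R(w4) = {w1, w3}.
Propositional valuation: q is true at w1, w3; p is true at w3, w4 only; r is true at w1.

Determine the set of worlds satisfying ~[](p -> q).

Let φ = ~[](p -> q). Evaluate φ at each world:
  w0 (successors {w4}): φ is true.
  w1 (successors {w2, w4}): φ is true.
  w2 (successors {w2, w3, w4}): φ is true.
  w3 (successors {w4}): φ is true.
  w4 (successors {w1, w3}): φ is false.
For instance, at w1:
  At w1: [](p -> q) is false, so ~[](p -> q) is true.
    At w1: [](p -> q) requires p -> q at every successor {w2, w4}.
      p -> q fails at w4, so [](p -> q) is false at w1.
Satisfying worlds: {w0, w1, w2, w3}

w0, w1, w2, w3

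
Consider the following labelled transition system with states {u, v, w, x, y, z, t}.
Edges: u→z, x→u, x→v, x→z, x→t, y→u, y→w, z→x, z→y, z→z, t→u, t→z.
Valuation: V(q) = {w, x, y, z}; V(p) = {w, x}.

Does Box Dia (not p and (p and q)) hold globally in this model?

No

Let φ = Box Dia (not p and (p and q)). Evaluate φ at each world:
  u (successors {z}): φ is false.
  v (successors ∅): φ is true.
  w (successors ∅): φ is true.
  x (successors {u, v, z, t}): φ is false.
  y (successors {u, w}): φ is false.
  z (successors {x, y, z}): φ is false.
  t (successors {u, z}): φ is false.
Detail at u (counterexample):
  At u: Box Dia (not p and (p and q)) requires Dia (not p and (p and q)) at every successor {z}.
    Dia (not p and (p and q)) fails at z, so Box Dia (not p and (p and q)) is false at u.
      At z: Dia (not p and (p and q)) requires not p and (p and q) at some successor in {x, y, z}.
        At x: not p and (p and q) is false.
        At y: not p and (p and q) is false.
        At z: not p and (p and q) is false.
      So Dia (not p and (p and q)) is false at z.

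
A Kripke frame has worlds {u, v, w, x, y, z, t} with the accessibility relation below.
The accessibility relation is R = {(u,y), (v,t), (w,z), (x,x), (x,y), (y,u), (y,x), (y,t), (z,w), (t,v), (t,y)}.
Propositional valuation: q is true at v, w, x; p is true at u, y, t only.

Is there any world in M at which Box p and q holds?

Let φ = Box p and q. Evaluate φ at each world:
  u (successors {y}): φ is false.
  v (successors {t}): φ is true.
  w (successors {z}): φ is false.
  x (successors {x, y}): φ is false.
  y (successors {u, x, t}): φ is false.
  z (successors {w}): φ is false.
  t (successors {v, y}): φ is false.
Detail at v (witness):
  At v: Box p is true, q is true, so Box p and q is true.
    At v: Box p requires p at every successor {t}.
      At t: p is true.
    So Box p is true at v.

Yes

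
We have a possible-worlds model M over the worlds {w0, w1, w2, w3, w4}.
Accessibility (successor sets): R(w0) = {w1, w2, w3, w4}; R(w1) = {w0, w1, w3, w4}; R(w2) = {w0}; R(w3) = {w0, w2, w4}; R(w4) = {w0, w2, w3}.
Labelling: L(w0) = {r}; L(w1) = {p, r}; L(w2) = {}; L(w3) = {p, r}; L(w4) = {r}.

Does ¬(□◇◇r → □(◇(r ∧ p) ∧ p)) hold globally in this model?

Recall that □ψ holds at a world iff ψ holds at every accessible world, and ◇ψ holds iff ψ holds at some accessible world.
Let φ = ¬(□◇◇r → □(◇(r ∧ p) ∧ p)). Evaluate φ at each world:
  w0 (successors {w1, w2, w3, w4}): φ is true.
  w1 (successors {w0, w1, w3, w4}): φ is true.
  w2 (successors {w0}): φ is true.
  w3 (successors {w0, w2, w4}): φ is true.
  w4 (successors {w0, w2, w3}): φ is true.
For instance, at w2:
  At w2: □◇◇r → □(◇(r ∧ p) ∧ p) is false, so ¬(□◇◇r → □(◇(r ∧ p) ∧ p)) is true.
    At w2: □◇◇r is true, □(◇(r ∧ p) ∧ p) is false, so □◇◇r → □(◇(r ∧ p) ∧ p) is false.
      At w2: □◇◇r requires ◇◇r at every successor {w0}.
        At w0: ◇◇r is true.
      So □◇◇r is true at w2.
      At w2: □(◇(r ∧ p) ∧ p) requires ◇(r ∧ p) ∧ p at every successor {w0}.
        ◇(r ∧ p) ∧ p fails at w0, so □(◇(r ∧ p) ∧ p) is false at w2.

Yes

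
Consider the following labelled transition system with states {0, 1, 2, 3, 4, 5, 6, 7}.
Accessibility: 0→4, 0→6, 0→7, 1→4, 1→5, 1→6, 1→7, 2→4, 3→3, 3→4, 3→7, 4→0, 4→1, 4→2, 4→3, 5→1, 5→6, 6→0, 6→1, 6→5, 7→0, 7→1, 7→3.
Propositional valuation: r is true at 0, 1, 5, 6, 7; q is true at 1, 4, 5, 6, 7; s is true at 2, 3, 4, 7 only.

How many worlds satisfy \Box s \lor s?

4

Recall that \Box ψ holds at a world iff ψ holds at every accessible world, and \Diamond ψ holds iff ψ holds at some accessible world.
Let φ = \Box s \lor s. Evaluate φ at each world:
  0 (successors {4, 6, 7}): φ is false.
  1 (successors {4, 5, 6, 7}): φ is false.
  2 (successors {4}): φ is true.
  3 (successors {3, 4, 7}): φ is true.
  4 (successors {0, 1, 2, 3}): φ is true.
  5 (successors {1, 6}): φ is false.
  6 (successors {0, 1, 5}): φ is false.
  7 (successors {0, 1, 3}): φ is true.
For instance, at 0:
  At 0: \Box s is false, s is false, so \Box s \lor s is false.
    At 0: \Box s requires s at every successor {4, 6, 7}.
      s fails at 6, so \Box s is false at 0.
Satisfying worlds: {2, 3, 4, 7}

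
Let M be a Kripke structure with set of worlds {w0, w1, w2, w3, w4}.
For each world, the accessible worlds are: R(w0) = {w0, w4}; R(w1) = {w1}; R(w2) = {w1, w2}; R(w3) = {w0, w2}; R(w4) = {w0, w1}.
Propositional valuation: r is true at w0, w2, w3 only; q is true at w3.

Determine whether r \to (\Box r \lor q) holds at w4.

At w4: r is false, \Box r \lor q is false, so r \to (\Box r \lor q) is true.
  At w4: \Box r is false, q is false, so \Box r \lor q is false.
    At w4: \Box r requires r at every successor {w0, w1}.
      r fails at w1, so \Box r is false at w4.

Yes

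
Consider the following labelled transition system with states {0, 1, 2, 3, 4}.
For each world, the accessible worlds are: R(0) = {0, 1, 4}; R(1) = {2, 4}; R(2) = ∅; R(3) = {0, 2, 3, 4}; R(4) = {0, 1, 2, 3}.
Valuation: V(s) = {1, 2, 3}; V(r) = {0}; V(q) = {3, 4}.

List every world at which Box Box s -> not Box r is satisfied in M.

0, 1, 3, 4

Recall that Box ψ holds at a world iff ψ holds at every accessible world, and Dia ψ holds iff ψ holds at some accessible world.
Let φ = Box Box s -> not Box r. Evaluate φ at each world:
  0 (successors {0, 1, 4}): φ is true.
  1 (successors {2, 4}): φ is true.
  2 (successors ∅): φ is false.
  3 (successors {0, 2, 3, 4}): φ is true.
  4 (successors {0, 1, 2, 3}): φ is true.
For instance, at 1:
  At 1: Box Box s is false, not Box r is true, so Box Box s -> not Box r is true.
    At 1: Box Box s requires Box s at every successor {2, 4}.
      Box s fails at 4, so Box Box s is false at 1.
    At 1: Box r is false, so not Box r is true.
      At 1: Box r requires r at every successor {2, 4}.
        r fails at 2, so Box r is false at 1.
Satisfying worlds: {0, 1, 3, 4}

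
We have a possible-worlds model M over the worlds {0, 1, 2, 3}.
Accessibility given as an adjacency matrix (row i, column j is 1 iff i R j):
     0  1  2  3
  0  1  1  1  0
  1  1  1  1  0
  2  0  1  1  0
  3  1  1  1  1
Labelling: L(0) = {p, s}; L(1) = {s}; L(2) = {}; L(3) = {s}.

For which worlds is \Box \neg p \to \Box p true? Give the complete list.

0, 1, 3

Let φ = \Box \neg p \to \Box p. Evaluate φ at each world:
  0 (successors {0, 1, 2}): φ is true.
  1 (successors {0, 1, 2}): φ is true.
  2 (successors {1, 2}): φ is false.
  3 (successors {0, 1, 2, 3}): φ is true.
For instance, at 1:
  At 1: \Box \neg p is false, \Box p is false, so \Box \neg p \to \Box p is true.
    At 1: \Box \neg p requires \neg p at every successor {0, 1, 2}.
      \neg p fails at 0, so \Box \neg p is false at 1.
    At 1: \Box p requires p at every successor {0, 1, 2}.
      p fails at 1, so \Box p is false at 1.
Satisfying worlds: {0, 1, 3}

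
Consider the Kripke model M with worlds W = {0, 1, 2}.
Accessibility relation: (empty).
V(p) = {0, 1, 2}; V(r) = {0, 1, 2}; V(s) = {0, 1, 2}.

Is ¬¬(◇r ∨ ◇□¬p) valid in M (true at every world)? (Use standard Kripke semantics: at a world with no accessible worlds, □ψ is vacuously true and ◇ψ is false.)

Recall that □ψ holds at a world iff ψ holds at every accessible world, and ◇ψ holds iff ψ holds at some accessible world.
Let φ = ¬¬(◇r ∨ ◇□¬p). Evaluate φ at each world:
  0 (successors ∅): φ is false.
  1 (successors ∅): φ is false.
  2 (successors ∅): φ is false.
Detail at 0 (counterexample):
  At 0: ¬(◇r ∨ ◇□¬p) is true, so ¬¬(◇r ∨ ◇□¬p) is false.
    At 0: ◇r ∨ ◇□¬p is false, so ¬(◇r ∨ ◇□¬p) is true.
      At 0: ◇r is false, ◇□¬p is false, so ◇r ∨ ◇□¬p is false.

No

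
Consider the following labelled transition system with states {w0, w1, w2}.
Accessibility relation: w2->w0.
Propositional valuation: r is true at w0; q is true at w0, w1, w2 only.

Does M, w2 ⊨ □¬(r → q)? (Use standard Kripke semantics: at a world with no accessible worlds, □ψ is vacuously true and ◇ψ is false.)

At w2: □¬(r → q) requires ¬(r → q) at every successor {w0}.
  ¬(r → q) fails at w0, so □¬(r → q) is false at w2.

No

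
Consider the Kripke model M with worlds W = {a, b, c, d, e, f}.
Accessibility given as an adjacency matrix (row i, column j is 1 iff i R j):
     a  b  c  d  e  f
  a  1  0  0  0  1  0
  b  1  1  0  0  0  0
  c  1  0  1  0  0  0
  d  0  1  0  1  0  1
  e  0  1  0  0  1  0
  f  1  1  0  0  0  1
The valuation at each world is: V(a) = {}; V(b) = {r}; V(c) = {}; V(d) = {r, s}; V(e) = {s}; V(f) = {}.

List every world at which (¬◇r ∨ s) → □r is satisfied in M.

Recall that □ψ holds at a world iff ψ holds at every accessible world, and ◇ψ holds iff ψ holds at some accessible world.
Let φ = (¬◇r ∨ s) → □r. Evaluate φ at each world:
  a (successors {a, e}): φ is false.
  b (successors {a, b}): φ is true.
  c (successors {a, c}): φ is false.
  d (successors {b, d, f}): φ is false.
  e (successors {b, e}): φ is false.
  f (successors {a, b, f}): φ is true.
For instance, at a:
  At a: ¬◇r ∨ s is true, □r is false, so (¬◇r ∨ s) → □r is false.
    At a: ¬◇r is true, s is false, so ¬◇r ∨ s is true.
      At a: ◇r is false, so ¬◇r is true.
    At a: □r requires r at every successor {a, e}.
      r fails at a, so □r is false at a.
Satisfying worlds: {b, f}

b, f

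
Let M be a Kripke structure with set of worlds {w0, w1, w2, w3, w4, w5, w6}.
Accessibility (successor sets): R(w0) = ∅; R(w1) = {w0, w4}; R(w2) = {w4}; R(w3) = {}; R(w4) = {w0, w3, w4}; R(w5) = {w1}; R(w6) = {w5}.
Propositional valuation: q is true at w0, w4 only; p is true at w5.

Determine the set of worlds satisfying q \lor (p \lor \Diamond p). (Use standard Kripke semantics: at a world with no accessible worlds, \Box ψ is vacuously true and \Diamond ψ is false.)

Let φ = q \lor (p \lor \Diamond p). Evaluate φ at each world:
  w0 (successors ∅): φ is true.
  w1 (successors {w0, w4}): φ is false.
  w2 (successors {w4}): φ is false.
  w3 (successors ∅): φ is false.
  w4 (successors {w0, w3, w4}): φ is true.
  w5 (successors {w1}): φ is true.
  w6 (successors {w5}): φ is true.
For instance, at w6:
  At w6: q is false, p \lor \Diamond p is true, so q \lor (p \lor \Diamond p) is true.
    At w6: p is false, \Diamond p is true, so p \lor \Diamond p is true.
      At w6: \Diamond p requires p at some successor in {w5}.
        p holds at w5, so \Diamond p is true at w6.
Satisfying worlds: {w0, w4, w5, w6}

w0, w4, w5, w6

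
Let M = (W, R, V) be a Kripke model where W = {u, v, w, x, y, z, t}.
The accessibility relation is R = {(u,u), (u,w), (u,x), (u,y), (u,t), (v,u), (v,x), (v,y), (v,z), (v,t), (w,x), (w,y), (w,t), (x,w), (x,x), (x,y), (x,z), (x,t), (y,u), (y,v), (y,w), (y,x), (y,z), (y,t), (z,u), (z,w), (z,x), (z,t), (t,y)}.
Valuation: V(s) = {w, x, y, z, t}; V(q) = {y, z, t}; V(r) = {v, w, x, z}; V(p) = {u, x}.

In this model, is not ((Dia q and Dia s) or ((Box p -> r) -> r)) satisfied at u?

No

At u: (Dia q and Dia s) or ((Box p -> r) -> r) is true, so not ((Dia q and Dia s) or ((Box p -> r) -> r)) is false.
  At u: Dia q and Dia s is true, (Box p -> r) -> r is false, so (Dia q and Dia s) or ((Box p -> r) -> r) is true.
    At u: Dia q is true, Dia s is true, so Dia q and Dia s is true.
      At u: Dia q requires q at some successor in {u, w, x, y, t}.
        q holds at y, so Dia q is true at u.
      At u: Dia s requires s at some successor in {u, w, x, y, t}.
        s holds at w, so Dia s is true at u.
    At u: Box p -> r is true, r is false, so (Box p -> r) -> r is false.
      At u: Box p is false, r is false, so Box p -> r is true.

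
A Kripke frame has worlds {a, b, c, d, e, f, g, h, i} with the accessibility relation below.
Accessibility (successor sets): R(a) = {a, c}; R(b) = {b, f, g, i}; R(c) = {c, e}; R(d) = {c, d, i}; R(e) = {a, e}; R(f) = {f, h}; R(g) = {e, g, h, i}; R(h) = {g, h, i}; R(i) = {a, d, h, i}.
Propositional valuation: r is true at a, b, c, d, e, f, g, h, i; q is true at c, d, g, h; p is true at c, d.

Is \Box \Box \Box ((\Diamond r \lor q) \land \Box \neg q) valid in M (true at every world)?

Let φ = \Box \Box \Box ((\Diamond r \lor q) \land \Box \neg q). Evaluate φ at each world:
  a (successors {a, c}): φ is false.
  b (successors {b, f, g, i}): φ is false.
  c (successors {c, e}): φ is false.
  d (successors {c, d, i}): φ is false.
  e (successors {a, e}): φ is false.
  f (successors {f, h}): φ is false.
  g (successors {e, g, h, i}): φ is false.
  h (successors {g, h, i}): φ is false.
  i (successors {a, d, h, i}): φ is false.
Detail at a (counterexample):
  At a: \Box \Box \Box ((\Diamond r \lor q) \land \Box \neg q) requires \Box \Box ((\Diamond r \lor q) \land \Box \neg q) at every successor {a, c}.
    \Box \Box ((\Diamond r \lor q) \land \Box \neg q) fails at a, so \Box \Box \Box ((\Diamond r \lor q) \land \Box \neg q) is false at a.
      At a: \Box \Box ((\Diamond r \lor q) \land \Box \neg q) requires \Box ((\Diamond r \lor q) \land \Box \neg q) at every successor {a, c}.
        \Box ((\Diamond r \lor q) \land \Box \neg q) fails at a, so \Box \Box ((\Diamond r \lor q) \land \Box \neg q) is false at a.

No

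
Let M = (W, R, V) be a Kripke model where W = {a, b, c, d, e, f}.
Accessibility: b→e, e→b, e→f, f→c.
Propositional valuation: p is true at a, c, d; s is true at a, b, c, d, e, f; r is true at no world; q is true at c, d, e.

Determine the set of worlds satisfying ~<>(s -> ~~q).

a, c, d, e

Let φ = ~<>(s -> ~~q). Evaluate φ at each world:
  a (successors ∅): φ is true.
  b (successors {e}): φ is false.
  c (successors ∅): φ is true.
  d (successors ∅): φ is true.
  e (successors {b, f}): φ is true.
  f (successors {c}): φ is false.
For instance, at f:
  At f: <>(s -> ~~q) is true, so ~<>(s -> ~~q) is false.
    At f: <>(s -> ~~q) requires s -> ~~q at some successor in {c}.
      s -> ~~q holds at c, so <>(s -> ~~q) is true at f.
Satisfying worlds: {a, c, d, e}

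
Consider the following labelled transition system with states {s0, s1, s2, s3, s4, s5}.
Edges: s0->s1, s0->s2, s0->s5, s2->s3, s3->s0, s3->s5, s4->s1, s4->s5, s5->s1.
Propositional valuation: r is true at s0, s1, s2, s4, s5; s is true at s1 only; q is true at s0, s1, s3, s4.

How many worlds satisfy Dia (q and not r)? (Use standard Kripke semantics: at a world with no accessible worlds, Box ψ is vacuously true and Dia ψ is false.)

1

Let φ = Dia (q and not r). Evaluate φ at each world:
  s0 (successors {s1, s2, s5}): φ is false.
  s1 (successors ∅): φ is false.
  s2 (successors {s3}): φ is true.
  s3 (successors {s0, s5}): φ is false.
  s4 (successors {s1, s5}): φ is false.
  s5 (successors {s1}): φ is false.
For instance, at s3:
  At s3: Dia (q and not r) requires q and not r at some successor in {s0, s5}.
    At s0: q and not r is false.
    At s5: q and not r is false.
  So Dia (q and not r) is false at s3.
Satisfying worlds: {s2}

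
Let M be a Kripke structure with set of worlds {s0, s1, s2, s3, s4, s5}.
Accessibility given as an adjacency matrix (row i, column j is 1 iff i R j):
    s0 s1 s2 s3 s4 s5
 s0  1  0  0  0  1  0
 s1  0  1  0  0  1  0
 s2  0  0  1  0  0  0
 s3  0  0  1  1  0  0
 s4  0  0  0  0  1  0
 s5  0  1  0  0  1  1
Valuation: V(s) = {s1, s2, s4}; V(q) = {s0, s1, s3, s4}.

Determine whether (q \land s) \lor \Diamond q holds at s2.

No

At s2: q \land s is false, \Diamond q is false, so (q \land s) \lor \Diamond q is false.
  At s2: \Diamond q requires q at some successor in {s2}.
    At s2: q is false.
  So \Diamond q is false at s2.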